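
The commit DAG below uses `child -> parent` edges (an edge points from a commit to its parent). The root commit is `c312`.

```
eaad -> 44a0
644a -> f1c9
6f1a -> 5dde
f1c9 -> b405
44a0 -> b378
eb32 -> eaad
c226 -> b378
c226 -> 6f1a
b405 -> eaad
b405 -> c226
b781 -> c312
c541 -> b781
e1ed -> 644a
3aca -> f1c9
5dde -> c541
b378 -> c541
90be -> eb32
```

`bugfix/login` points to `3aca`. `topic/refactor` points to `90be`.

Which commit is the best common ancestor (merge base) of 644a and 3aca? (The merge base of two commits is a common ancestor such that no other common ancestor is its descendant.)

f1c9

Ancestors of 644a: {44a0, 5dde, 644a, 6f1a, b378, b405, b781, c226, c312, c541, eaad, f1c9}.
Ancestors of 3aca: {3aca, 44a0, 5dde, 6f1a, b378, b405, b781, c226, c312, c541, eaad, f1c9}.
Common ancestors: {44a0, 5dde, 6f1a, b378, b405, b781, c226, c312, c541, eaad, f1c9}.
Among these, f1c9 is not an ancestor of any other common ancestor — it is the merge base.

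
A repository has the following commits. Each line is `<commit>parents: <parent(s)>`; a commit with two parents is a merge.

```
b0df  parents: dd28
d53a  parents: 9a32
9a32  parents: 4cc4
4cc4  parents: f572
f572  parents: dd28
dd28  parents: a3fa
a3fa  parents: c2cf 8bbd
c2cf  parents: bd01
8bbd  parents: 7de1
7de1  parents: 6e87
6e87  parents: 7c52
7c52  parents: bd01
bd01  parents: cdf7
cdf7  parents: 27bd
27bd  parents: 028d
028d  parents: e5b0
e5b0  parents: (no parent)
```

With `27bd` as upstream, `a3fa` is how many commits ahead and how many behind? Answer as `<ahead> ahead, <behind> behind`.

Reachable from a3fa: {028d, 27bd, 6e87, 7c52, 7de1, 8bbd, a3fa, bd01, c2cf, cdf7, e5b0}.
Reachable from 27bd: {028d, 27bd, e5b0}.
Only in a3fa's history (ahead): {6e87, 7c52, 7de1, 8bbd, a3fa, bd01, c2cf, cdf7} — 8.
Only in 27bd's history (behind): {} — 0.

8 ahead, 0 behind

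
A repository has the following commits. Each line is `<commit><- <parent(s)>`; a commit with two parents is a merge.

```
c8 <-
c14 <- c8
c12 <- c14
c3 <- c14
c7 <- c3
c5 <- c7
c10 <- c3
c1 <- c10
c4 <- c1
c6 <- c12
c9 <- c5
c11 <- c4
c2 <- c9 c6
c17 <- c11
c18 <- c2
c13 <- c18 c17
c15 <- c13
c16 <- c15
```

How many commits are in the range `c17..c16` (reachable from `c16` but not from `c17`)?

Reachable from c16: {c1, c10, c11, c12, c13, c14, c15, c16, c17, c18, c2, c3, c4, c5, c6, c7, c8, c9}.
Reachable from c17: {c1, c10, c11, c14, c17, c3, c4, c8}.
In c16's history but not c17's: {c12, c13, c15, c16, c18, c2, c5, c6, c7, c9} — 10 commits.

10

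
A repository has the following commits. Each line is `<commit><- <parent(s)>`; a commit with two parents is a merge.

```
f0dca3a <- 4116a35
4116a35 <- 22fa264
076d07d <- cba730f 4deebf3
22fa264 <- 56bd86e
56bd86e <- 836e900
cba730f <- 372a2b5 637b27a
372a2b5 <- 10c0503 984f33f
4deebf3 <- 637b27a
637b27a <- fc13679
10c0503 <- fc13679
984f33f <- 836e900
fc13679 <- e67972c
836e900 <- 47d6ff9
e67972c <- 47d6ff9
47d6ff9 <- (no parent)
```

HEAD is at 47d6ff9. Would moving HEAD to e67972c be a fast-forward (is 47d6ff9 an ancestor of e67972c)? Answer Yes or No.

A fast-forward from 47d6ff9 to e67972c is possible iff 47d6ff9 is an ancestor of e67972c.
Ancestors of e67972c: {47d6ff9, e67972c}.
47d6ff9 is among them, so fast-forward is possible.

Yes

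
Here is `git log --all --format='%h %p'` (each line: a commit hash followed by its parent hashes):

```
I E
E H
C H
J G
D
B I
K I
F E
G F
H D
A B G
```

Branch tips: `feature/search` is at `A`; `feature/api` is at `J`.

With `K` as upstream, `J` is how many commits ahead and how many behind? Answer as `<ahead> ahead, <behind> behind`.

Reachable from J: {D, E, F, G, H, J}.
Reachable from K: {D, E, H, I, K}.
Only in J's history (ahead): {F, G, J} — 3.
Only in K's history (behind): {I, K} — 2.

3 ahead, 2 behind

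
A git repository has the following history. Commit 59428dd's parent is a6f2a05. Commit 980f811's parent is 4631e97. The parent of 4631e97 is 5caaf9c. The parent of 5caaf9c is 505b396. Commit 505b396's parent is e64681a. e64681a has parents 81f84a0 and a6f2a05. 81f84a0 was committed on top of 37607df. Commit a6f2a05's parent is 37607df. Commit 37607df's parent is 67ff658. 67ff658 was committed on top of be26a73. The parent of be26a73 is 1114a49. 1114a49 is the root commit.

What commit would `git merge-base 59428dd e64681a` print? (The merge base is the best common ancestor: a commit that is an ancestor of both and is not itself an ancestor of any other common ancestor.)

a6f2a05

Ancestors of 59428dd: {1114a49, 37607df, 59428dd, 67ff658, a6f2a05, be26a73}.
Ancestors of e64681a: {1114a49, 37607df, 67ff658, 81f84a0, a6f2a05, be26a73, e64681a}.
Common ancestors: {1114a49, 37607df, 67ff658, a6f2a05, be26a73}.
Among these, a6f2a05 is not an ancestor of any other common ancestor — it is the merge base.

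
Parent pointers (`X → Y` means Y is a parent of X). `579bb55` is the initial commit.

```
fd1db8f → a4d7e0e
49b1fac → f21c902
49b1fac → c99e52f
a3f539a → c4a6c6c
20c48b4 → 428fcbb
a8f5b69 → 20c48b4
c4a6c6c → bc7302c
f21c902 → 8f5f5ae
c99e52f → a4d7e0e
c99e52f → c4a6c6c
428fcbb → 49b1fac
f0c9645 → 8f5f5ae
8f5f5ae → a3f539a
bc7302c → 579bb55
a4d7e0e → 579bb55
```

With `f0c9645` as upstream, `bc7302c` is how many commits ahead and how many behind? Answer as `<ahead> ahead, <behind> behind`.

0 ahead, 4 behind

Reachable from bc7302c: {579bb55, bc7302c}.
Reachable from f0c9645: {579bb55, 8f5f5ae, a3f539a, bc7302c, c4a6c6c, f0c9645}.
Only in bc7302c's history (ahead): {} — 0.
Only in f0c9645's history (behind): {8f5f5ae, a3f539a, c4a6c6c, f0c9645} — 4.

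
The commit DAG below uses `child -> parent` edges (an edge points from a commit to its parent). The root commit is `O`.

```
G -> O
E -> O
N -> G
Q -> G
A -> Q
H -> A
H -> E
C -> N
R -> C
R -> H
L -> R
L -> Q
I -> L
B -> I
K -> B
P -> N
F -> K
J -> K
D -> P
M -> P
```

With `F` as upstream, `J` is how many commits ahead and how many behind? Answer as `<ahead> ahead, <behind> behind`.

Reachable from J: {A, B, C, E, G, H, I, J, K, L, N, O, Q, R}.
Reachable from F: {A, B, C, E, F, G, H, I, K, L, N, O, Q, R}.
Only in J's history (ahead): {J} — 1.
Only in F's history (behind): {F} — 1.

1 ahead, 1 behind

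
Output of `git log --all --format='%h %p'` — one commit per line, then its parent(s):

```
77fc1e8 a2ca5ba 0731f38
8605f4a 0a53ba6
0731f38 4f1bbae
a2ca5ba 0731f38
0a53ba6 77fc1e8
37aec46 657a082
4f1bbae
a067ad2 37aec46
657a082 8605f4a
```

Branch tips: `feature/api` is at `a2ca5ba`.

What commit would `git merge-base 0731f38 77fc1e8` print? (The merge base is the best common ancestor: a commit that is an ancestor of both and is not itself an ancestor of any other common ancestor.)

Ancestors of 0731f38: {0731f38, 4f1bbae}.
Ancestors of 77fc1e8: {0731f38, 4f1bbae, 77fc1e8, a2ca5ba}.
Common ancestors: {0731f38, 4f1bbae}.
Among these, 0731f38 is not an ancestor of any other common ancestor — it is the merge base.

0731f38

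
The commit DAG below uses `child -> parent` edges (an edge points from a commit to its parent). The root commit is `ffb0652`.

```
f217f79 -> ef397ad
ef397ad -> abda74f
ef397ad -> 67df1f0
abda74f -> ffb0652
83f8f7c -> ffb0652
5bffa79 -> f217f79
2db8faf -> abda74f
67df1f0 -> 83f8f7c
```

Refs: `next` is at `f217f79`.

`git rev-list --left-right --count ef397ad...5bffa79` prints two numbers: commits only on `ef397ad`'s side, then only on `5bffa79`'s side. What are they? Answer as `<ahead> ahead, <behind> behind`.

Reachable from ef397ad: {67df1f0, 83f8f7c, abda74f, ef397ad, ffb0652}.
Reachable from 5bffa79: {5bffa79, 67df1f0, 83f8f7c, abda74f, ef397ad, f217f79, ffb0652}.
Only in ef397ad's history (ahead): {} — 0.
Only in 5bffa79's history (behind): {5bffa79, f217f79} — 2.

0 ahead, 2 behind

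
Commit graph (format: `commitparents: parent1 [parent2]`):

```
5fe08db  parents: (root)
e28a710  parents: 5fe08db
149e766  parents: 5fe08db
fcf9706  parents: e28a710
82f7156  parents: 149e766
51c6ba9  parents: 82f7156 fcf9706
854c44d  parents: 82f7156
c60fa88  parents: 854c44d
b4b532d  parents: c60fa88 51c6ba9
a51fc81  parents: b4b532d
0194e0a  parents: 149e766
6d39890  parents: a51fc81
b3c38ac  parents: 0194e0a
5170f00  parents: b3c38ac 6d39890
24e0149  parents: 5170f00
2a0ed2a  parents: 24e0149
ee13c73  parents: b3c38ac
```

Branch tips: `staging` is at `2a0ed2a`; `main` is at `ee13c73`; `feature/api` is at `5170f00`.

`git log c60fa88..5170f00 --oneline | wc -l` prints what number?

9

Reachable from 5170f00: {0194e0a, 149e766, 5170f00, 51c6ba9, 5fe08db, 6d39890, 82f7156, 854c44d, a51fc81, b3c38ac, b4b532d, c60fa88, e28a710, fcf9706}.
Reachable from c60fa88: {149e766, 5fe08db, 82f7156, 854c44d, c60fa88}.
In 5170f00's history but not c60fa88's: {0194e0a, 5170f00, 51c6ba9, 6d39890, a51fc81, b3c38ac, b4b532d, e28a710, fcf9706} — 9 commits.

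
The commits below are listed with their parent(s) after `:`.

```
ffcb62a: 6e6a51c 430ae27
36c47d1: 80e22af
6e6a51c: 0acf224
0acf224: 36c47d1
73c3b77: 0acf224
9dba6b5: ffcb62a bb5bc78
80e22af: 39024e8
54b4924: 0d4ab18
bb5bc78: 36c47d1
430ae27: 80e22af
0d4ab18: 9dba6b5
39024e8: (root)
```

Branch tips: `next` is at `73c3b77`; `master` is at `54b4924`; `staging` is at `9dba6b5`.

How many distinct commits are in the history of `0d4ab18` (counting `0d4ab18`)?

10

Walking parent pointers from 0d4ab18: reachable set = {0acf224, 0d4ab18, 36c47d1, 39024e8, 430ae27, 6e6a51c, 80e22af, 9dba6b5, bb5bc78, ffcb62a}.
That is 10 commits.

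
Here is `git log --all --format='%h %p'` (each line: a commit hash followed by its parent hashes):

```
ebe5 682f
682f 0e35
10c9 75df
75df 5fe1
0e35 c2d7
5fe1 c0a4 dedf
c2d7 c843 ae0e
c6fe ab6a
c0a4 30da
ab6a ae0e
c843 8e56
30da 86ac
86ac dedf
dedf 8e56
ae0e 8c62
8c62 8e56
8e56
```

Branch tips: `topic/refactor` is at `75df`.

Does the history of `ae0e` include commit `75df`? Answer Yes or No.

Ancestors of ae0e: {8c62, 8e56, ae0e}.
75df is not in that set, so it is not an ancestor of ae0e.

No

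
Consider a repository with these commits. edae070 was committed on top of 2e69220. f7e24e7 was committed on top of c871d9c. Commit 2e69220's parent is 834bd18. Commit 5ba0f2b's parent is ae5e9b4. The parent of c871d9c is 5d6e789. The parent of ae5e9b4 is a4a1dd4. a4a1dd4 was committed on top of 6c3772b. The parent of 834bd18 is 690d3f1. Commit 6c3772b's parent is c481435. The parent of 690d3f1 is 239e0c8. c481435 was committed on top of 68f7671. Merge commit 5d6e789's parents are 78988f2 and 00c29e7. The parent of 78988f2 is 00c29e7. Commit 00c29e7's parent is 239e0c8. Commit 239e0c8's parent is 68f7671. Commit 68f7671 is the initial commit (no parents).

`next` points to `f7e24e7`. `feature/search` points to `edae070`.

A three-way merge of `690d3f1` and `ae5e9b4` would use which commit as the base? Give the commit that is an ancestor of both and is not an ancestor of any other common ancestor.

68f7671

Ancestors of 690d3f1: {239e0c8, 68f7671, 690d3f1}.
Ancestors of ae5e9b4: {68f7671, 6c3772b, a4a1dd4, ae5e9b4, c481435}.
Common ancestors: {68f7671}.
The only common ancestor is 68f7671, so it is the merge base.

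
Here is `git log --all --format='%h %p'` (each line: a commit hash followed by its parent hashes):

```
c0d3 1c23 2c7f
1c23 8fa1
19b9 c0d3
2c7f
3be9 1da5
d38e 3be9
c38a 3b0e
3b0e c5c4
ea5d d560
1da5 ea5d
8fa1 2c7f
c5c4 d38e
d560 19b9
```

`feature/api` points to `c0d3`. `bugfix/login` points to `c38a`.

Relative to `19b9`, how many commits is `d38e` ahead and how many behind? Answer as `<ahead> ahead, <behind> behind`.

5 ahead, 0 behind

Reachable from d38e: {19b9, 1c23, 1da5, 2c7f, 3be9, 8fa1, c0d3, d38e, d560, ea5d}.
Reachable from 19b9: {19b9, 1c23, 2c7f, 8fa1, c0d3}.
Only in d38e's history (ahead): {1da5, 3be9, d38e, d560, ea5d} — 5.
Only in 19b9's history (behind): {} — 0.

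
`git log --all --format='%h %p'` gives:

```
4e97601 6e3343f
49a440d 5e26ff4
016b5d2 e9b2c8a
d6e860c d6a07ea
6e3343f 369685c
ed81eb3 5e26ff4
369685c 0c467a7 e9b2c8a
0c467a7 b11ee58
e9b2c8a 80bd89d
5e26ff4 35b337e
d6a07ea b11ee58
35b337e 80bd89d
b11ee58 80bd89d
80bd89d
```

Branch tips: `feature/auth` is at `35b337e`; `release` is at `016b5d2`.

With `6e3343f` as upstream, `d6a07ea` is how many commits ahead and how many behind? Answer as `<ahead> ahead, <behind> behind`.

Reachable from d6a07ea: {80bd89d, b11ee58, d6a07ea}.
Reachable from 6e3343f: {0c467a7, 369685c, 6e3343f, 80bd89d, b11ee58, e9b2c8a}.
Only in d6a07ea's history (ahead): {d6a07ea} — 1.
Only in 6e3343f's history (behind): {0c467a7, 369685c, 6e3343f, e9b2c8a} — 4.

1 ahead, 4 behind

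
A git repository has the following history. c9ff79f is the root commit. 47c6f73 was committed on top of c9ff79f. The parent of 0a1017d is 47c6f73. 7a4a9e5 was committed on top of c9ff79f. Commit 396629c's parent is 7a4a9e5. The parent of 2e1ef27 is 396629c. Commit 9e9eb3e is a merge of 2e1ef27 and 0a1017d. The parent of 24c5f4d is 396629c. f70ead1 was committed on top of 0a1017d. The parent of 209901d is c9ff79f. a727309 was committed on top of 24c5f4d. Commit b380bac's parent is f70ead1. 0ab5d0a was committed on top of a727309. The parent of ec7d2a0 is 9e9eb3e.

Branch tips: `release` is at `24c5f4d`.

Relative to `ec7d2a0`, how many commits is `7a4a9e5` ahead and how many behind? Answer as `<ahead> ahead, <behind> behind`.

0 ahead, 6 behind

Reachable from 7a4a9e5: {7a4a9e5, c9ff79f}.
Reachable from ec7d2a0: {0a1017d, 2e1ef27, 396629c, 47c6f73, 7a4a9e5, 9e9eb3e, c9ff79f, ec7d2a0}.
Only in 7a4a9e5's history (ahead): {} — 0.
Only in ec7d2a0's history (behind): {0a1017d, 2e1ef27, 396629c, 47c6f73, 9e9eb3e, ec7d2a0} — 6.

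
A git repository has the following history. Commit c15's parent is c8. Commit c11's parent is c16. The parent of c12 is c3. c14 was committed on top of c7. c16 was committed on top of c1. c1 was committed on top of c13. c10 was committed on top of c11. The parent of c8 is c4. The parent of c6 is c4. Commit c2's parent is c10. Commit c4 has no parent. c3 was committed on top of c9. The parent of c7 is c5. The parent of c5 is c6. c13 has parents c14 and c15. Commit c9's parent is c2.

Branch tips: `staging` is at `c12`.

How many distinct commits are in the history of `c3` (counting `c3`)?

15

Walking parent pointers from c3: reachable set = {c1, c10, c11, c13, c14, c15, c16, c2, c3, c4, c5, c6, c7, c8, c9}.
That is 15 commits.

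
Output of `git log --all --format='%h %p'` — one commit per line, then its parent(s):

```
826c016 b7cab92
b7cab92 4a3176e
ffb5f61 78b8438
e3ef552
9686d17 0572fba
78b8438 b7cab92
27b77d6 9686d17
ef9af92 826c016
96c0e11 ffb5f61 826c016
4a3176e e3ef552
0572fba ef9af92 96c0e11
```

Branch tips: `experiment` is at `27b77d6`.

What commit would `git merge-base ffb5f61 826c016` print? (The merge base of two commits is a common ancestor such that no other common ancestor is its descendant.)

Ancestors of ffb5f61: {4a3176e, 78b8438, b7cab92, e3ef552, ffb5f61}.
Ancestors of 826c016: {4a3176e, 826c016, b7cab92, e3ef552}.
Common ancestors: {4a3176e, b7cab92, e3ef552}.
Among these, b7cab92 is not an ancestor of any other common ancestor — it is the merge base.

b7cab92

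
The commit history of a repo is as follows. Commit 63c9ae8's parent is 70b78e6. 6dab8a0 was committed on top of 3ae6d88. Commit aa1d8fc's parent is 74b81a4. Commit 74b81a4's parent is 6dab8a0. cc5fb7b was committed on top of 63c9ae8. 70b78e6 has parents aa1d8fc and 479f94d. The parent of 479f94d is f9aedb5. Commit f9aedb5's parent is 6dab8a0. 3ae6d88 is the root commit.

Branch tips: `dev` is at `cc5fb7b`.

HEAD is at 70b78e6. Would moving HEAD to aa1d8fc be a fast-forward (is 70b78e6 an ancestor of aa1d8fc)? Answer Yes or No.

No

A fast-forward from 70b78e6 to aa1d8fc is possible iff 70b78e6 is an ancestor of aa1d8fc.
Ancestors of aa1d8fc: {3ae6d88, 6dab8a0, 74b81a4, aa1d8fc}.
70b78e6 is not among them, so fast-forward is not possible.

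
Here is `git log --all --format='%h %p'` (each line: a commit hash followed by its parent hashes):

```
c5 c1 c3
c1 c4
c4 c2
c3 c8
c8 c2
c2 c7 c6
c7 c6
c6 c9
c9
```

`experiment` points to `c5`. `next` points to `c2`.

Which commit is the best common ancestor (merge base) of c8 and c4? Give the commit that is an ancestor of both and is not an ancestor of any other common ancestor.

Ancestors of c8: {c2, c6, c7, c8, c9}.
Ancestors of c4: {c2, c4, c6, c7, c9}.
Common ancestors: {c2, c6, c7, c9}.
Among these, c2 is not an ancestor of any other common ancestor — it is the merge base.

c2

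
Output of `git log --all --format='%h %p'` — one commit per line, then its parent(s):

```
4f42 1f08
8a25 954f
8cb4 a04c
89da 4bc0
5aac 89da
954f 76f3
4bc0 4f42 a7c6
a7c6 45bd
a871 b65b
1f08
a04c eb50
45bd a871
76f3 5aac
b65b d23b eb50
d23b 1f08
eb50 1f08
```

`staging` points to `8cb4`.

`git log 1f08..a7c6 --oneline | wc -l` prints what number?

Reachable from a7c6: {1f08, 45bd, a7c6, a871, b65b, d23b, eb50}.
Reachable from 1f08: {1f08}.
In a7c6's history but not 1f08's: {45bd, a7c6, a871, b65b, d23b, eb50} — 6 commits.

6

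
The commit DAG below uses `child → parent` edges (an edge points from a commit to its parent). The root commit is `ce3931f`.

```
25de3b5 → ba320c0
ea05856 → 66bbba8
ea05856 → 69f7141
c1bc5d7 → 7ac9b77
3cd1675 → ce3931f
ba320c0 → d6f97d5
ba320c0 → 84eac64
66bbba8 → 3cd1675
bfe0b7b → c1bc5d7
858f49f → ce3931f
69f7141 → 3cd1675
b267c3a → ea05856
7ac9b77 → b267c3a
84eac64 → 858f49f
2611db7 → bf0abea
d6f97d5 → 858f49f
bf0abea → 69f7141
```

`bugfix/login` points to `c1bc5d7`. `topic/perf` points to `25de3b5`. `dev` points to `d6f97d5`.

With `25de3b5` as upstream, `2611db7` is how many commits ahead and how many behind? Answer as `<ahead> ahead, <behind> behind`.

Reachable from 2611db7: {2611db7, 3cd1675, 69f7141, bf0abea, ce3931f}.
Reachable from 25de3b5: {25de3b5, 84eac64, 858f49f, ba320c0, ce3931f, d6f97d5}.
Only in 2611db7's history (ahead): {2611db7, 3cd1675, 69f7141, bf0abea} — 4.
Only in 25de3b5's history (behind): {25de3b5, 84eac64, 858f49f, ba320c0, d6f97d5} — 5.

4 ahead, 5 behind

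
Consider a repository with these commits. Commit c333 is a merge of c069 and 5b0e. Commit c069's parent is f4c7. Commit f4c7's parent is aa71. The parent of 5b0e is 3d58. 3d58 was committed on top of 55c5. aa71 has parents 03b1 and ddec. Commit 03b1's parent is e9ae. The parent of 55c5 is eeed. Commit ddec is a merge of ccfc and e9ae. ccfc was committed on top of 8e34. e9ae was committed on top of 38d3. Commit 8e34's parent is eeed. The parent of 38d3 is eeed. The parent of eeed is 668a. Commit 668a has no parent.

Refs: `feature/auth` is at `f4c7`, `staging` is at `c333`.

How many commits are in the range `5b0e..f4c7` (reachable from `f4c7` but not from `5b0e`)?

8

Reachable from f4c7: {03b1, 38d3, 668a, 8e34, aa71, ccfc, ddec, e9ae, eeed, f4c7}.
Reachable from 5b0e: {3d58, 55c5, 5b0e, 668a, eeed}.
In f4c7's history but not 5b0e's: {03b1, 38d3, 8e34, aa71, ccfc, ddec, e9ae, f4c7} — 8 commits.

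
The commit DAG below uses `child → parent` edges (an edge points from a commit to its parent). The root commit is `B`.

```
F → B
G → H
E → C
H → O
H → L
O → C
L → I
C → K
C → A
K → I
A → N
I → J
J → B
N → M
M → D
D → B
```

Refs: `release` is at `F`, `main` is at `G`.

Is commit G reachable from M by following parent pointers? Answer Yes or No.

No

Ancestors of M: {B, D, M}.
G is not in that set, so it is not an ancestor of M.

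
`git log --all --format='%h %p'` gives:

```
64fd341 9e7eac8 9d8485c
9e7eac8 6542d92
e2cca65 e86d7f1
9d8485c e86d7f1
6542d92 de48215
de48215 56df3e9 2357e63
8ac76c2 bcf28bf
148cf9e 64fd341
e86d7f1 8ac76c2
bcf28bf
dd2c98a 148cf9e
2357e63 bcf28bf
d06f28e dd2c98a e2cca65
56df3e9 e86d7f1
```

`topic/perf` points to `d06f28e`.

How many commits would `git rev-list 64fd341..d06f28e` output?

Reachable from d06f28e: {148cf9e, 2357e63, 56df3e9, 64fd341, 6542d92, 8ac76c2, 9d8485c, 9e7eac8, bcf28bf, d06f28e, dd2c98a, de48215, e2cca65, e86d7f1}.
Reachable from 64fd341: {2357e63, 56df3e9, 64fd341, 6542d92, 8ac76c2, 9d8485c, 9e7eac8, bcf28bf, de48215, e86d7f1}.
In d06f28e's history but not 64fd341's: {148cf9e, d06f28e, dd2c98a, e2cca65} — 4 commits.

4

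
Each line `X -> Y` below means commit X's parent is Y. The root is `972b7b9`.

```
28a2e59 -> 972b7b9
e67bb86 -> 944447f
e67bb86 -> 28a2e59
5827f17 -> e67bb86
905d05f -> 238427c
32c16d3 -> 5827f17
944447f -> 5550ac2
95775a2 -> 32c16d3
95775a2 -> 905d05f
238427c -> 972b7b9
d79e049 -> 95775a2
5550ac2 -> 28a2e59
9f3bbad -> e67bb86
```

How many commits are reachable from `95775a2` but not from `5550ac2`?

Reachable from 95775a2: {238427c, 28a2e59, 32c16d3, 5550ac2, 5827f17, 905d05f, 944447f, 95775a2, 972b7b9, e67bb86}.
Reachable from 5550ac2: {28a2e59, 5550ac2, 972b7b9}.
In 95775a2's history but not 5550ac2's: {238427c, 32c16d3, 5827f17, 905d05f, 944447f, 95775a2, e67bb86} — 7 commits.

7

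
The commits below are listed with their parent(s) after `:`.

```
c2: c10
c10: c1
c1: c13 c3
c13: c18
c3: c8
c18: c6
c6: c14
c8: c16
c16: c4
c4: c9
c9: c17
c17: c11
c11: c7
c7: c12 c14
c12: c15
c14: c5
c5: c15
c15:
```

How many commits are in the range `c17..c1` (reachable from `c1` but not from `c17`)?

Reachable from c1: {c1, c11, c12, c13, c14, c15, c16, c17, c18, c3, c4, c5, c6, c7, c8, c9}.
Reachable from c17: {c11, c12, c14, c15, c17, c5, c7}.
In c1's history but not c17's: {c1, c13, c16, c18, c3, c4, c6, c8, c9} — 9 commits.

9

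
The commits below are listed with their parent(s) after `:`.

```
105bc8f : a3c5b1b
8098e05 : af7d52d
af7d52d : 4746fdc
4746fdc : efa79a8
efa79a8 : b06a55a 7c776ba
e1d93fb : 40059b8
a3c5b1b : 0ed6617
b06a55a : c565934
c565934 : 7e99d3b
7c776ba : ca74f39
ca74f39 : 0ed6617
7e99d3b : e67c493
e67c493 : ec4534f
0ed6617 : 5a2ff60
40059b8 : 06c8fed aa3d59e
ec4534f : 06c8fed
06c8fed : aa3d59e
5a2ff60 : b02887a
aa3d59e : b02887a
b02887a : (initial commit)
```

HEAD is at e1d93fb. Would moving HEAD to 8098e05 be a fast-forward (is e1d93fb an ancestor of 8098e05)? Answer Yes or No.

A fast-forward from e1d93fb to 8098e05 is possible iff e1d93fb is an ancestor of 8098e05.
Ancestors of 8098e05: {06c8fed, 0ed6617, 4746fdc, 5a2ff60, 7c776ba, 7e99d3b, 8098e05, aa3d59e, af7d52d, b02887a, b06a55a, c565934, ca74f39, e67c493, ec4534f, efa79a8}.
e1d93fb is not among them, so fast-forward is not possible.

No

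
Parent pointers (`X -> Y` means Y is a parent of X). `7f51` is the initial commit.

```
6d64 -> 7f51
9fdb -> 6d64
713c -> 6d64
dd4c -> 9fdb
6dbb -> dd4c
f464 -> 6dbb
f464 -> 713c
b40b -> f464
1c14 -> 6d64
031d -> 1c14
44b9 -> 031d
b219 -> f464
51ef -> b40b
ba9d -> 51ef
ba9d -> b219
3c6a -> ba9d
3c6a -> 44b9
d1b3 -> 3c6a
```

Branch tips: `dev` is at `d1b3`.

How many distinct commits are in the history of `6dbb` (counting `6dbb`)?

5

Walking parent pointers from 6dbb: reachable set = {6d64, 6dbb, 7f51, 9fdb, dd4c}.
That is 5 commits.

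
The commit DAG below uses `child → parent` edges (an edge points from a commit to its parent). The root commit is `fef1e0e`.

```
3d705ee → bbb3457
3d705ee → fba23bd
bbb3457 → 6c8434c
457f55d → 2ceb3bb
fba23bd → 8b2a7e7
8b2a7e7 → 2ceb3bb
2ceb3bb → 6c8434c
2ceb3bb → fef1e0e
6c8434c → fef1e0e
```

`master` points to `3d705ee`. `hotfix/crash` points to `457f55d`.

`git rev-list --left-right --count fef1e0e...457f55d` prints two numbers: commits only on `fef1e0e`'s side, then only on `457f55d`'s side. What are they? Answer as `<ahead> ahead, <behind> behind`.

Reachable from fef1e0e: {fef1e0e}.
Reachable from 457f55d: {2ceb3bb, 457f55d, 6c8434c, fef1e0e}.
Only in fef1e0e's history (ahead): {} — 0.
Only in 457f55d's history (behind): {2ceb3bb, 457f55d, 6c8434c} — 3.

0 ahead, 3 behind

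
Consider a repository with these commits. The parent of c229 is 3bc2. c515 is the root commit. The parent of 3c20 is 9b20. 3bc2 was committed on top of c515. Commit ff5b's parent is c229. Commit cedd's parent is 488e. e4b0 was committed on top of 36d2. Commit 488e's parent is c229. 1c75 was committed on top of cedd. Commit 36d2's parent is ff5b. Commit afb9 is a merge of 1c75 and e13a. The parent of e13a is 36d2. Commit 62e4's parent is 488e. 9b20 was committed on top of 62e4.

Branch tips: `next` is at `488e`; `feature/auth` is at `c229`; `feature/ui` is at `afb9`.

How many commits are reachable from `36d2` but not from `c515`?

4

Reachable from 36d2: {36d2, 3bc2, c229, c515, ff5b}.
Reachable from c515: {c515}.
In 36d2's history but not c515's: {36d2, 3bc2, c229, ff5b} — 4 commits.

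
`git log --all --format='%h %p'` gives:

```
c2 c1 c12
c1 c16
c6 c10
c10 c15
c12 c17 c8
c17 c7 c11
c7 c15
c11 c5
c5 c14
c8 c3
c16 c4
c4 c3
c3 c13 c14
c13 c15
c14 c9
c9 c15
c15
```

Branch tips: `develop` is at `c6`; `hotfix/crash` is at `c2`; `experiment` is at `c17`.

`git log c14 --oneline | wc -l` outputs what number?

Walking parent pointers from c14: reachable set = {c14, c15, c9}.
That is 3 commits.

3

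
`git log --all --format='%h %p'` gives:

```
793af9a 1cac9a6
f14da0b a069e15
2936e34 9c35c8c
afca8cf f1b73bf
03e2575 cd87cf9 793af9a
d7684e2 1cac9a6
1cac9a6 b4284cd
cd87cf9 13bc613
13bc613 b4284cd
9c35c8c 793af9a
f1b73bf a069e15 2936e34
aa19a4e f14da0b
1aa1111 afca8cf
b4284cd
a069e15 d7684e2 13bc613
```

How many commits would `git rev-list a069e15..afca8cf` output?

5

Reachable from afca8cf: {13bc613, 1cac9a6, 2936e34, 793af9a, 9c35c8c, a069e15, afca8cf, b4284cd, d7684e2, f1b73bf}.
Reachable from a069e15: {13bc613, 1cac9a6, a069e15, b4284cd, d7684e2}.
In afca8cf's history but not a069e15's: {2936e34, 793af9a, 9c35c8c, afca8cf, f1b73bf} — 5 commits.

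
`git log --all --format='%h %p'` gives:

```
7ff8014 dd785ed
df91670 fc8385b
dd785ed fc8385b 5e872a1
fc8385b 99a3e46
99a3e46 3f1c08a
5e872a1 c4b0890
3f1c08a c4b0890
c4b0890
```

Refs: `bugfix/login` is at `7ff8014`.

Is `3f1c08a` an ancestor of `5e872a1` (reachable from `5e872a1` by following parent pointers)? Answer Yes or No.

No

Ancestors of 5e872a1: {5e872a1, c4b0890}.
3f1c08a is not in that set, so it is not an ancestor of 5e872a1.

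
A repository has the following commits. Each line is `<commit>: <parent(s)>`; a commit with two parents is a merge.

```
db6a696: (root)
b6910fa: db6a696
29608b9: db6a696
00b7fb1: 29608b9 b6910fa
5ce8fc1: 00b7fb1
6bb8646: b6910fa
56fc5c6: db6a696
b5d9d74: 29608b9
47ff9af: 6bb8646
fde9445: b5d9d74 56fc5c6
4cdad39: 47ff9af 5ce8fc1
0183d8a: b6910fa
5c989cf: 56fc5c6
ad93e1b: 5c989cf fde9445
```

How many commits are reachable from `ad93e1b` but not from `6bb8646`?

6

Reachable from ad93e1b: {29608b9, 56fc5c6, 5c989cf, ad93e1b, b5d9d74, db6a696, fde9445}.
Reachable from 6bb8646: {6bb8646, b6910fa, db6a696}.
In ad93e1b's history but not 6bb8646's: {29608b9, 56fc5c6, 5c989cf, ad93e1b, b5d9d74, fde9445} — 6 commits.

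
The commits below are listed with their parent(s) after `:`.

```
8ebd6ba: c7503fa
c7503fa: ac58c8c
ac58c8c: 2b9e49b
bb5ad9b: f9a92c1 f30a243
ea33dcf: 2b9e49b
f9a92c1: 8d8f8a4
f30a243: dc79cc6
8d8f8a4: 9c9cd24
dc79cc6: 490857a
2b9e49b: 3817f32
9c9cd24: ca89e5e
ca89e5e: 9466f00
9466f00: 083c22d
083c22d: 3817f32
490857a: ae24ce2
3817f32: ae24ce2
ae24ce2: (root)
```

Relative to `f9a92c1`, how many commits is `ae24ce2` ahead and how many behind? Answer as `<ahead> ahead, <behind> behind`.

0 ahead, 7 behind

Reachable from ae24ce2: {ae24ce2}.
Reachable from f9a92c1: {083c22d, 3817f32, 8d8f8a4, 9466f00, 9c9cd24, ae24ce2, ca89e5e, f9a92c1}.
Only in ae24ce2's history (ahead): {} — 0.
Only in f9a92c1's history (behind): {083c22d, 3817f32, 8d8f8a4, 9466f00, 9c9cd24, ca89e5e, f9a92c1} — 7.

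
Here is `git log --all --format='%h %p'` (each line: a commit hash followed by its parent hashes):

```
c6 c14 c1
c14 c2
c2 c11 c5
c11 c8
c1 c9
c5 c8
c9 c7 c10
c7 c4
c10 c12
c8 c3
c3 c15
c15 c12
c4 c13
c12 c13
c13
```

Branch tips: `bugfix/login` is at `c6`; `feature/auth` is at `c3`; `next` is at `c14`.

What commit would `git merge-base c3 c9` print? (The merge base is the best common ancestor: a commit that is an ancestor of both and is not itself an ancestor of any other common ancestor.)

c12

Ancestors of c3: {c12, c13, c15, c3}.
Ancestors of c9: {c10, c12, c13, c4, c7, c9}.
Common ancestors: {c12, c13}.
Among these, c12 is not an ancestor of any other common ancestor — it is the merge base.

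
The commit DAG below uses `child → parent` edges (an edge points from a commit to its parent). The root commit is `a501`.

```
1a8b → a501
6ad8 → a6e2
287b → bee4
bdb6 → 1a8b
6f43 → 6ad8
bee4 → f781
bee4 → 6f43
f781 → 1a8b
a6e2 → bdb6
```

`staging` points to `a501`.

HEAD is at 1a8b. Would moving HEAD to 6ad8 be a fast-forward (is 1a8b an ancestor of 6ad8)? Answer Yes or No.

Yes

A fast-forward from 1a8b to 6ad8 is possible iff 1a8b is an ancestor of 6ad8.
Ancestors of 6ad8: {1a8b, 6ad8, a501, a6e2, bdb6}.
1a8b is among them, so fast-forward is possible.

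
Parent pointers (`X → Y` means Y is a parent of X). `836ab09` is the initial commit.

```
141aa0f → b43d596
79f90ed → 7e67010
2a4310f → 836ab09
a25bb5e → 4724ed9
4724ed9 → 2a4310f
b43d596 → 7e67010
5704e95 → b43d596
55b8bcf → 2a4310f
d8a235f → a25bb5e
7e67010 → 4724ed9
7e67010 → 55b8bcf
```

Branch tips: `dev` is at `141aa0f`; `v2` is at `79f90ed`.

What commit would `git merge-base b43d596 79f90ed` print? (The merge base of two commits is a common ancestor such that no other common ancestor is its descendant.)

7e67010

Ancestors of b43d596: {2a4310f, 4724ed9, 55b8bcf, 7e67010, 836ab09, b43d596}.
Ancestors of 79f90ed: {2a4310f, 4724ed9, 55b8bcf, 79f90ed, 7e67010, 836ab09}.
Common ancestors: {2a4310f, 4724ed9, 55b8bcf, 7e67010, 836ab09}.
Among these, 7e67010 is not an ancestor of any other common ancestor — it is the merge base.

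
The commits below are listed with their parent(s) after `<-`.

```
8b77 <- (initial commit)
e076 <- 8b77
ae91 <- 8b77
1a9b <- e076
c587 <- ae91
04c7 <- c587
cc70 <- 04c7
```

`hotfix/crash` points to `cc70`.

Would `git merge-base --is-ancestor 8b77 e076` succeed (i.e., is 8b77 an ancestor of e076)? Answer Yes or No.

Ancestors of e076 (commits reachable by following parents): {8b77, e076}.
8b77 is in that set, so it is an ancestor of e076.

Yes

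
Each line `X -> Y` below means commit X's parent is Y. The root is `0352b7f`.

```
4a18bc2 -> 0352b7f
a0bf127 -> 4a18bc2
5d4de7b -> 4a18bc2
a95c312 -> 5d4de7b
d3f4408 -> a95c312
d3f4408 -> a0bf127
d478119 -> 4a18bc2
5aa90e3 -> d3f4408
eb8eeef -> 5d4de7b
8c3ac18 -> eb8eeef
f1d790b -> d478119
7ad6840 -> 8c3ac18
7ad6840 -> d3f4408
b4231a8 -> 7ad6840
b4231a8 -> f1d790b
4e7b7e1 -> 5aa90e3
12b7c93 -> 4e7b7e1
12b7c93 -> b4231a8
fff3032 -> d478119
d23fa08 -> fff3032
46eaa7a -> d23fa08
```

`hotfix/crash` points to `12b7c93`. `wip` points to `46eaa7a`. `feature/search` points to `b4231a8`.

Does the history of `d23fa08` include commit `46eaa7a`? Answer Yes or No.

No

Ancestors of d23fa08: {0352b7f, 4a18bc2, d23fa08, d478119, fff3032}.
46eaa7a is not in that set, so it is not an ancestor of d23fa08.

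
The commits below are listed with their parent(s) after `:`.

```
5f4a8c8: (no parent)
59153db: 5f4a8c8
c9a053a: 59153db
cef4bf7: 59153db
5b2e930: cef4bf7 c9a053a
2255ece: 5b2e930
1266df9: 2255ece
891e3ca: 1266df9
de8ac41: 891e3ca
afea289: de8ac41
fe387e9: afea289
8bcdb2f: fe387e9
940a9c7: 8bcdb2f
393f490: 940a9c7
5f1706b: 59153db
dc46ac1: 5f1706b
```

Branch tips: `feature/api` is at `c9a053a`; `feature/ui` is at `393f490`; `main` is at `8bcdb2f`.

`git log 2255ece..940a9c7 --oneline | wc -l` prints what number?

Reachable from 940a9c7: {1266df9, 2255ece, 59153db, 5b2e930, 5f4a8c8, 891e3ca, 8bcdb2f, 940a9c7, afea289, c9a053a, cef4bf7, de8ac41, fe387e9}.
Reachable from 2255ece: {2255ece, 59153db, 5b2e930, 5f4a8c8, c9a053a, cef4bf7}.
In 940a9c7's history but not 2255ece's: {1266df9, 891e3ca, 8bcdb2f, 940a9c7, afea289, de8ac41, fe387e9} — 7 commits.

7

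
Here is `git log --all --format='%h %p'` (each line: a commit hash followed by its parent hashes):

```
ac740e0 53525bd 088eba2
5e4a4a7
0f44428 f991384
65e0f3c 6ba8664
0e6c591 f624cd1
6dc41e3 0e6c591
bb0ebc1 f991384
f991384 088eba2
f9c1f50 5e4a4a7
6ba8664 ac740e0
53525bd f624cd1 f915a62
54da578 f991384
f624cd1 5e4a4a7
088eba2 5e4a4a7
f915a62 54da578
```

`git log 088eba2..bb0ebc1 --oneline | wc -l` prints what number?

Reachable from bb0ebc1: {088eba2, 5e4a4a7, bb0ebc1, f991384}.
Reachable from 088eba2: {088eba2, 5e4a4a7}.
In bb0ebc1's history but not 088eba2's: {bb0ebc1, f991384} — 2 commits.

2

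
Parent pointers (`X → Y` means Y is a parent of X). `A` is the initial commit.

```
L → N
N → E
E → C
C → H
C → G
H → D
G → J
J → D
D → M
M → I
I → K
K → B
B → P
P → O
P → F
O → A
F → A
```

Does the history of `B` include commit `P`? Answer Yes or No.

Ancestors of B (commits reachable by following parents): {A, B, F, O, P}.
P is in that set, so it is an ancestor of B.

Yes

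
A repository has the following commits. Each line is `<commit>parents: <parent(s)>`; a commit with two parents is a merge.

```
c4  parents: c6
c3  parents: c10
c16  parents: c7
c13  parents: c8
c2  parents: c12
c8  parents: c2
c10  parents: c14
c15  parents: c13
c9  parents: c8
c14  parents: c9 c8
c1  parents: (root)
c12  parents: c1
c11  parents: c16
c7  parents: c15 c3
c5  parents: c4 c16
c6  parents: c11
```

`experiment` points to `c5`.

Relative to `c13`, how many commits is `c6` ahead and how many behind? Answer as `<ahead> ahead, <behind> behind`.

9 ahead, 0 behind

Reachable from c6: {c1, c10, c11, c12, c13, c14, c15, c16, c2, c3, c6, c7, c8, c9}.
Reachable from c13: {c1, c12, c13, c2, c8}.
Only in c6's history (ahead): {c10, c11, c14, c15, c16, c3, c6, c7, c9} — 9.
Only in c13's history (behind): {} — 0.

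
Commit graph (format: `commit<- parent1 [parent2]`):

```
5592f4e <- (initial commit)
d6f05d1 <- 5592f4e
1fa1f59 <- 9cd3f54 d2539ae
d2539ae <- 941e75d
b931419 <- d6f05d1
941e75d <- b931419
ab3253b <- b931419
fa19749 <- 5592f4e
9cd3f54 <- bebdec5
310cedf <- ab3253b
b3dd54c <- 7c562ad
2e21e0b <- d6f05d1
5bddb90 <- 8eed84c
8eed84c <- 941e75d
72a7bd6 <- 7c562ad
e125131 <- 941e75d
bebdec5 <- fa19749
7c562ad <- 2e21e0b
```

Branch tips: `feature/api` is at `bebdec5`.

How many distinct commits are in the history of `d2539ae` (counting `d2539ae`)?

Walking parent pointers from d2539ae: reachable set = {5592f4e, 941e75d, b931419, d2539ae, d6f05d1}.
That is 5 commits.

5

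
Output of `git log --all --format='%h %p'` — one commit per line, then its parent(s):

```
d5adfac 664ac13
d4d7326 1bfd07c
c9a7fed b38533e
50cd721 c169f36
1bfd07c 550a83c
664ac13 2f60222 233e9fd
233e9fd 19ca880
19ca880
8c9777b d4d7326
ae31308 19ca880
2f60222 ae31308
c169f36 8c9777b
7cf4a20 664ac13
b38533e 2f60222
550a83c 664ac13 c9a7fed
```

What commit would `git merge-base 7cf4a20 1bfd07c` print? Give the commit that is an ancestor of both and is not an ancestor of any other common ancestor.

Ancestors of 7cf4a20: {19ca880, 233e9fd, 2f60222, 664ac13, 7cf4a20, ae31308}.
Ancestors of 1bfd07c: {19ca880, 1bfd07c, 233e9fd, 2f60222, 550a83c, 664ac13, ae31308, b38533e, c9a7fed}.
Common ancestors: {19ca880, 233e9fd, 2f60222, 664ac13, ae31308}.
Among these, 664ac13 is not an ancestor of any other common ancestor — it is the merge base.

664ac13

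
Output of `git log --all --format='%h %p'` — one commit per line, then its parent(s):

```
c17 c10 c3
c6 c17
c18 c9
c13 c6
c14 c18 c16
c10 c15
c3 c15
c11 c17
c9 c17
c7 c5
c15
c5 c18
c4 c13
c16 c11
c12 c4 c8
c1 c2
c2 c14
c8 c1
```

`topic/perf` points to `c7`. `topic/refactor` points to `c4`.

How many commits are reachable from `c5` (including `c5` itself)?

Walking parent pointers from c5: reachable set = {c10, c15, c17, c18, c3, c5, c9}.
That is 7 commits.

7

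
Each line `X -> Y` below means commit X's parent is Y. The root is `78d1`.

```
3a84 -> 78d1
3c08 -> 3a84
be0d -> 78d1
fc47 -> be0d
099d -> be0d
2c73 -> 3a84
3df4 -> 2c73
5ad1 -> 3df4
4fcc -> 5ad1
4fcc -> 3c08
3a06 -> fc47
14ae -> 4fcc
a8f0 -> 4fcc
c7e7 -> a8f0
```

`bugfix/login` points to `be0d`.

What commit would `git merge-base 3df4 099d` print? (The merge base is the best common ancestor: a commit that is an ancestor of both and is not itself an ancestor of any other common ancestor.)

78d1

Ancestors of 3df4: {2c73, 3a84, 3df4, 78d1}.
Ancestors of 099d: {099d, 78d1, be0d}.
Common ancestors: {78d1}.
The only common ancestor is 78d1, so it is the merge base.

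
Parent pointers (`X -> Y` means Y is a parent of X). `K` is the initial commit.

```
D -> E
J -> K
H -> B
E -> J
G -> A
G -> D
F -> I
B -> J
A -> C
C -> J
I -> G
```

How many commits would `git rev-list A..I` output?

4

Reachable from I: {A, C, D, E, G, I, J, K}.
Reachable from A: {A, C, J, K}.
In I's history but not A's: {D, E, G, I} — 4 commits.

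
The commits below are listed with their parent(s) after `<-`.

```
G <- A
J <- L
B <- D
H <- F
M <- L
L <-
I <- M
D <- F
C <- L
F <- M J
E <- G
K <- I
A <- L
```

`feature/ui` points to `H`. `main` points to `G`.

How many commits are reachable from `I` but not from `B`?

Reachable from I: {I, L, M}.
Reachable from B: {B, D, F, J, L, M}.
In I's history but not B's: {I} — 1 commit.

1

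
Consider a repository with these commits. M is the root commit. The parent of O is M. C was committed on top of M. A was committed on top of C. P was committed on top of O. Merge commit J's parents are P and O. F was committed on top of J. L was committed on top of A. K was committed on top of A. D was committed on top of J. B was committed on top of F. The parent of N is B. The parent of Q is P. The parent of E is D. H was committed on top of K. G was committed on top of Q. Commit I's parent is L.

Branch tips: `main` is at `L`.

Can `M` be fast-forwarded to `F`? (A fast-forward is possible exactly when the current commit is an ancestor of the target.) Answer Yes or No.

A fast-forward from M to F is possible iff M is an ancestor of F.
Ancestors of F: {F, J, M, O, P}.
M is among them, so fast-forward is possible.

Yes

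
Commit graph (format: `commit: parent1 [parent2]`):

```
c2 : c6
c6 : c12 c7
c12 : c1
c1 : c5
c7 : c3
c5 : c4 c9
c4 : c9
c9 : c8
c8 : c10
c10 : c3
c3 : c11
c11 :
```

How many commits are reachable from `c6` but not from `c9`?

Reachable from c6: {c1, c10, c11, c12, c3, c4, c5, c6, c7, c8, c9}.
Reachable from c9: {c10, c11, c3, c8, c9}.
In c6's history but not c9's: {c1, c12, c4, c5, c6, c7} — 6 commits.

6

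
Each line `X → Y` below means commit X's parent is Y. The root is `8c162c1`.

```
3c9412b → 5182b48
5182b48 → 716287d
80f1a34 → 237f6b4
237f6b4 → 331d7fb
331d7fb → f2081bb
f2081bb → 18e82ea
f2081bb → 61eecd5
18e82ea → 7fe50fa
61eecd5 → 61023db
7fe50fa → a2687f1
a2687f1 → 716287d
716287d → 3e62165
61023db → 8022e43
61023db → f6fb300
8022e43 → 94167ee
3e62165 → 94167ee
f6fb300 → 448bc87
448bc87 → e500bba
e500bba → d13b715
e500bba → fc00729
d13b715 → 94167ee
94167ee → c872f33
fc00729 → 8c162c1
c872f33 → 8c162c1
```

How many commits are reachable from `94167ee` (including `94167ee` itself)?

Walking parent pointers from 94167ee: reachable set = {8c162c1, 94167ee, c872f33}.
That is 3 commits.

3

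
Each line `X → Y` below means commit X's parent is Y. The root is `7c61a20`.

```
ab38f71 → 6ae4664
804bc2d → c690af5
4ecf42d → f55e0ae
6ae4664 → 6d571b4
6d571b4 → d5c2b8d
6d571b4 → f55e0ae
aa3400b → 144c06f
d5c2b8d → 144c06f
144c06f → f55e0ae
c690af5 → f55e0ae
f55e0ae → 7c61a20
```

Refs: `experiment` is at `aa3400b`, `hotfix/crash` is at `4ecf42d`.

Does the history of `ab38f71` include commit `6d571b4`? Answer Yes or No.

Yes

Ancestors of ab38f71 (commits reachable by following parents): {144c06f, 6ae4664, 6d571b4, 7c61a20, ab38f71, d5c2b8d, f55e0ae}.
6d571b4 is in that set, so it is an ancestor of ab38f71.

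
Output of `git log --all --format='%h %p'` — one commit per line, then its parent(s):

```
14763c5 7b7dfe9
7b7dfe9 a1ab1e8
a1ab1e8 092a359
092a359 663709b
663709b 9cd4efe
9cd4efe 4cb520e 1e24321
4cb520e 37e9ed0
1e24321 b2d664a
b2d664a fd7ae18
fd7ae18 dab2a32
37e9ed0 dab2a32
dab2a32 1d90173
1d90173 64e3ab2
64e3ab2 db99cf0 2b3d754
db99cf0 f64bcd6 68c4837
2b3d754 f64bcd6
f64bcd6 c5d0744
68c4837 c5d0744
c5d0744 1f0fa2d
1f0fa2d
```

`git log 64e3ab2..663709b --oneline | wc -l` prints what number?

9

Reachable from 663709b: {1d90173, 1e24321, 1f0fa2d, 2b3d754, 37e9ed0, 4cb520e, 64e3ab2, 663709b, 68c4837, 9cd4efe, b2d664a, c5d0744, dab2a32, db99cf0, f64bcd6, fd7ae18}.
Reachable from 64e3ab2: {1f0fa2d, 2b3d754, 64e3ab2, 68c4837, c5d0744, db99cf0, f64bcd6}.
In 663709b's history but not 64e3ab2's: {1d90173, 1e24321, 37e9ed0, 4cb520e, 663709b, 9cd4efe, b2d664a, dab2a32, fd7ae18} — 9 commits.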